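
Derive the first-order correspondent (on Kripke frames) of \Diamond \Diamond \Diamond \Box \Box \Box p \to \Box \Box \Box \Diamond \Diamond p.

This is a Sahlqvist (Geach-type) schema ◇^3□^3p → □^3◇^2p.
Minimal-valuation argument: fix x; take any y with xR^3y and any z with xR^3z. Set V(p) to the set of worlds R-reachable from y in exactly 3 steps. Then □^3p holds at y, so the antecedent holds at x; validity forces ◇^2p at z, giving a w with zR^2w and yR^3w.
First-order correspondent: \forall x \forall y \forall z ((x R^3 y \wedge x R^3 z) \to \exists w (y R^3 w \wedge z R^2 w)).

\forall x \forall y \forall z ((x R^3 y \wedge x R^3 z) \to \exists w (y R^3 w \wedge z R^2 w))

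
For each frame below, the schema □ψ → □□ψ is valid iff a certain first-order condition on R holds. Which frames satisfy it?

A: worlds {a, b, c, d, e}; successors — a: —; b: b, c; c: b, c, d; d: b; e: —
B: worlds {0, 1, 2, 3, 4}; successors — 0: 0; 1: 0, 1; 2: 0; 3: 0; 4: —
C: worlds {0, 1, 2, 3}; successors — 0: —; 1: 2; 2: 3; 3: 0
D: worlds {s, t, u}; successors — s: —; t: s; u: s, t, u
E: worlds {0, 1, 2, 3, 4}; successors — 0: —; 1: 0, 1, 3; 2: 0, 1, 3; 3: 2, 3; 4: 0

Frame correspondent (Sahlqvist): ∀x ∀y ∀z (Rxy ∧ Ryz → Rxz) — i.e. transitivity.
A: fails — Rbc and Rcd but not Rbd.
B: ✓.
C: fails — R12 and R23 but not R13.
D: ✓.
E: fails — R32 and R20 but not R30.

B, D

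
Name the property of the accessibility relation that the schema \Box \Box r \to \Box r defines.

Suppose □□r→□r is valid. Take Rxy and set V(r)={w : xR²w}. Then □□r at x, so □r at x, so r at y, i.e. ∃z(Rxz∧Rzy).

density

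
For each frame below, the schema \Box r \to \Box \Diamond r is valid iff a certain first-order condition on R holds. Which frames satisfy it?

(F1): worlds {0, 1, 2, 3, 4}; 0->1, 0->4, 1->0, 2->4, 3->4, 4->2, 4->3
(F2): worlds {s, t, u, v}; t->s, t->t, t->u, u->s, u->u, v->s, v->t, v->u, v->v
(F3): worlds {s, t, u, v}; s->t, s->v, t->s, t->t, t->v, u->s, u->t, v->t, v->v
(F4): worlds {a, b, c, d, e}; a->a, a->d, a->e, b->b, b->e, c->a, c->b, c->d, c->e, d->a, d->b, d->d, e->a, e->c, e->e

This is the axiom for a generalized confluence (Geach) condition; its first-order frame correspondent is \forall x \forall z (xRz \to \exists w (xRw \wedge zRw)).
(F1): fails — 0R1 but no w with 0Rw and 1Rw.
(F2): fails — tRs but no w with tRw and sRw.
(F3): ✓.
(F4): ✓.
Valid on: (F3), (F4).

(F3), (F4)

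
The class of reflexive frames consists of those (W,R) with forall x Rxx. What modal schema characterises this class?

□q → q

This is reflexivity; the standard corresponding axiom is T: □q → q.
Suppose □q→q is valid. At any x set V(q)={w : Rxw}. Then □q holds at x, so q holds at x, i.e. Rxx.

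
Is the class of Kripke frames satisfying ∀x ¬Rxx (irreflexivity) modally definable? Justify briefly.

Not definable by any modal formula

Modal frame validity is preserved under surjective bounded morphisms.
The 3-cycle (worlds s,t,u with s→t→u→s) is irreflexive, and the map sending every world to a single reflexive point • is a surjective bounded morphism (forth: every edge maps to (•,•); back: every world has a successor). So any modal formula valid on the 3-cycle is also valid on the reflexive point, which is not irreflexive.
Hence irreflexivity is not modally definable.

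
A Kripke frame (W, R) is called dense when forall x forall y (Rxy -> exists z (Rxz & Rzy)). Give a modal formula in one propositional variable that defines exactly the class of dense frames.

The condition is density. The C4 schema □□q → □q defines it.
Suppose □□q→□q is valid. Take Rxy and set V(q)={w : xR²w}. Then □□q at x, so □q at x, so q at y, i.e. ∃z(Rxz∧Rzy).

□□q → □q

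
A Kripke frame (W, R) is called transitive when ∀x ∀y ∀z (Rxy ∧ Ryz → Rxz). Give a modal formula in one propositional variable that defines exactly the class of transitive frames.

This is transitivity; the standard corresponding axiom is 4: □r → □□r.
Suppose □r→□□r is valid. Take Rxy, Ryz and set V(r)={w : Rxw}. Then □r at x, so □□r at x, so □r at y, so r at z, i.e. Rxz.

□r → □□r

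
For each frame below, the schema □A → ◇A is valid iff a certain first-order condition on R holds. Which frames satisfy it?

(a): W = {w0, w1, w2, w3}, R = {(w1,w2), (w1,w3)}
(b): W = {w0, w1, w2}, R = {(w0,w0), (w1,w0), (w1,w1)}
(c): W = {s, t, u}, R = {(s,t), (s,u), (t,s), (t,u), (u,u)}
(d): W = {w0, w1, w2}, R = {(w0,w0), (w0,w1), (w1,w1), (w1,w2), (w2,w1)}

This is the axiom for seriality; its first-order frame correspondent is ∀x ∃y Rxy.
(a): fails — world w0 has no successor.
(b): fails — world w2 has no successor.
(c): ✓.
(d): ✓.

(c), (d)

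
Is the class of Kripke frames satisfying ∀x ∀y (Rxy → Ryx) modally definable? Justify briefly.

The condition is symmetry. A defining modal formula is r → □◇r.

Yes, by r → □◇r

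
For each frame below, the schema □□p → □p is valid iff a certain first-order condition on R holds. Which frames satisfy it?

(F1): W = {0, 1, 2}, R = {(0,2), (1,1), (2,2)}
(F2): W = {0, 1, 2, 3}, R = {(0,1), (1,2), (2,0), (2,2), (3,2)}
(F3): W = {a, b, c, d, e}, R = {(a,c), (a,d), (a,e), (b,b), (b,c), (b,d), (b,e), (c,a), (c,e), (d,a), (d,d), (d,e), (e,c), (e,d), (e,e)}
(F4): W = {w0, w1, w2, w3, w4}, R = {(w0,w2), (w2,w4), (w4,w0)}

This is the axiom for density; its first-order frame correspondent is ∀x ∀y (Rxy → ∃z (Rxz ∧ Rzy)).
(F1): holds.
(F2): fails — R01 but no z with R0z and Rz1.
(F3): fails — Rca but no z with Rcz and Rza.
(F4): fails — Rw2w4 but no z with Rw2z and Rzw4.

(F1)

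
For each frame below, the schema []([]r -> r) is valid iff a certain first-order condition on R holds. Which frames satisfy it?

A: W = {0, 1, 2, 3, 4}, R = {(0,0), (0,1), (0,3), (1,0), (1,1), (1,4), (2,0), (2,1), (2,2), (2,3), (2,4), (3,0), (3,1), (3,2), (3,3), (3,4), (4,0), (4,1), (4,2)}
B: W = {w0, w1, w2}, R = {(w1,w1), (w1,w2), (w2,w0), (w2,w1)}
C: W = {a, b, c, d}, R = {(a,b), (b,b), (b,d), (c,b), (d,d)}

C

Frame correspondent (Sahlqvist): forall x forall y (Rxy -> Ryy) — i.e. shift-reflexivity.
A: fails — R34 but not R44.
B: fails — Rw1w2 but not Rw2w2.
C: holds.
Valid on: C.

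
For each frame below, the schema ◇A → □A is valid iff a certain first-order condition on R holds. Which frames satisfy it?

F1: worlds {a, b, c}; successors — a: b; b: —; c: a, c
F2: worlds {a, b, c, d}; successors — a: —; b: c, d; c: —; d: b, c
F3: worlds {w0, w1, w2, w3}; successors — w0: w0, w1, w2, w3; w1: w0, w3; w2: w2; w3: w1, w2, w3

none

This is the axiom for partial functionality; its first-order frame correspondent is ∀x ∀y ∀z (Rxy ∧ Rxz → y = z).
F1: fails — c sees both a and c.
F2: fails — b sees both c and d.
F3: fails — w0 sees both w0 and w1.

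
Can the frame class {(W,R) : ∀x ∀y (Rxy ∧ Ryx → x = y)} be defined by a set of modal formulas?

Modal frame validity is preserved under surjective bounded morphisms.
The 6-cycle (worlds s,t,u,v,w,x with s→t→u→v→w→x→s) is antisymmetric. Sending even-indexed worlds to s and odd-indexed worlds to t is a surjective bounded morphism onto the two-world frame with s↔t, which is not antisymmetric.
Hence antisymmetry is not modally definable.

No — not modally definable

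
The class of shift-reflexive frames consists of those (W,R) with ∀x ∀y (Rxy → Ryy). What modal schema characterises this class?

□(□ψ → ψ)

The condition is shift-reflexivity. The T□ schema □(□ψ → ψ) defines it.
Suppose □(□ψ→ψ) is valid. Take Rxy and set V(ψ)={w : Ryw}. Then at y, □ψ holds; since □(□ψ→ψ) at x, □ψ→ψ at y, so ψ at y, i.e. Ryy.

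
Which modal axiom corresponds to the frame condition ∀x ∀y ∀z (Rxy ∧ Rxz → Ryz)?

◇p → □◇p

The condition is the Euclidean property. The 5 schema ◇p → □◇p defines it.
Suppose ◇p→□◇p is valid. Take Rxy, Rxz and set V(p)={y}. Then ◇p at x, so □◇p at x, so ◇p at z, so some w with Rzw has p; w=y, i.e. Rzy. By symmetry of the argument, Ryz.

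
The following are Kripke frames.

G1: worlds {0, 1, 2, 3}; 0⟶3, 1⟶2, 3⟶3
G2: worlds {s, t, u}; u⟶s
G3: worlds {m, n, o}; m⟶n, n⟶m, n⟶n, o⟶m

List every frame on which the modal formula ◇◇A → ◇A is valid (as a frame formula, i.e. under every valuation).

G1, G2

This is the axiom for a generalized confluence (Geach) condition; its first-order frame correspondent is ∀x ∀y (xR²y → ∃w (y = w ∧ xRw)).
G1: satisfies the condition.
G2: satisfies the condition.
G3: fails — mR²m but no w with m=w and mRw.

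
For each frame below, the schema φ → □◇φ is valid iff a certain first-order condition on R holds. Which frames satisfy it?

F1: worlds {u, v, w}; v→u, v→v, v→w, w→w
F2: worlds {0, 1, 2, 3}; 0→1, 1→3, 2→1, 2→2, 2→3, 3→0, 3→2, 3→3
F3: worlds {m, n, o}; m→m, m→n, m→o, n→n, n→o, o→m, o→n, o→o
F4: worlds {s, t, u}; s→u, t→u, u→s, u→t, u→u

The schema corresponds to symmetry: ∀x ∀y (Rxy → Ryx).
F1: fails — Rvu but not Ruv.
F2: fails — R01 but not R10.
F3: fails — Rmn but not Rnm.
F4: holds.
Valid on: F4.

F4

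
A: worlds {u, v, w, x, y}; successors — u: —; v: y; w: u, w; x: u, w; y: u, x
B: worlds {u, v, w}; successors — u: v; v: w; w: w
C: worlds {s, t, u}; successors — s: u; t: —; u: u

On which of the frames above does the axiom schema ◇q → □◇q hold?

This is the axiom for the Euclidean property; its first-order frame correspondent is ∀x ∀y ∀z (Rxy ∧ Rxz → Ryz).
A: fails — Rvy and Rvy but not Ryy.
B: fails — Ruv and Ruv but not Rvv.
C: satisfies the condition.

C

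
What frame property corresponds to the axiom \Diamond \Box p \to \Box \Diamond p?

Suppose ◇□p→□◇p is valid. Take Rxy, Rxz and set V(p)={w : Ryw}. Then □p at y so ◇□p at x, so □◇p at x, so ◇p at z, giving w with Rzw and Ryw.
Conversely, any frame satisfying \forall x \forall y \forall z (Rxy \wedge Rxz \to \exists w (Ryw \wedge Rzw)) validates the schema.
So the correspondent is convergence.

Convergence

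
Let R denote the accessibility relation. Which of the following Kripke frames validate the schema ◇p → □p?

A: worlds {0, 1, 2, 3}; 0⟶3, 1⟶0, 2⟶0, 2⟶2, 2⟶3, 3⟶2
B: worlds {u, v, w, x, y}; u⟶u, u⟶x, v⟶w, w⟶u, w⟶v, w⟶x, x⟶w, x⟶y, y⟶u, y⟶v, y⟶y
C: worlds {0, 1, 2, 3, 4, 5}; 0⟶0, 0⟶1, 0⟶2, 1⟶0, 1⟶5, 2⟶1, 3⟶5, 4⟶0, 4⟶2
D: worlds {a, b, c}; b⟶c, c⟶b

The schema corresponds to partial functionality: ∀x ∀y ∀z (Rxy ∧ Rxz → y = z).
A: fails — 2 sees both 0 and 2.
B: fails — u sees both u and x.
C: fails — 0 sees both 0 and 1.
D: ✓.

D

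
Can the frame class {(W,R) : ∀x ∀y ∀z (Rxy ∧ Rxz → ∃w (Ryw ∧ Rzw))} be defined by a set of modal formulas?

Yes: it is convergence, defined by the .2 schema ◇□q → □◇q.
Suppose ◇□q→□◇q is valid. Take Rxy, Rxz and set V(q)={w : Ryw}. Then □q at y so ◇□q at x, so □◇q at x, so ◇q at z, giving w with Rzw and Ryw.

Definable; ◇□q → □◇q defines it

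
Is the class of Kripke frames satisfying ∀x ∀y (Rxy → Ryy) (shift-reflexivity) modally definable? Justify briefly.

Yes — defined by □(□p → p)

This is a Sahlqvist condition; the T□ axiom □(□p → p) defines it.
Suppose □(□p→p) is valid. Take Rxy and set V(p)={w : Ryw}. Then at y, □p holds; since □(□p→p) at x, □p→p at y, so p at y, i.e. Ryy.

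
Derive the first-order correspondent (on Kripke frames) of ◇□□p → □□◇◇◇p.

This is a Sahlqvist (Geach-type) schema ◇^1□^2p → □^2◇^3p.
Minimal-valuation argument: fix x; take any y with xR^1y and any z with xR^2z. Set V(p) to the set of worlds R-reachable from y in exactly 2 steps. Then □^2p holds at y, so the antecedent holds at x; validity forces ◇^3p at z, giving a w with zR^3w and yR^2w.
First-order correspondent: ∀x ∀y ∀z ((xRy ∧ xR²z) → ∃w (yR²w ∧ zR³w)).

∀x ∀y ∀z ((xRy ∧ xR²z) → ∃w (yR²w ∧ zR³w))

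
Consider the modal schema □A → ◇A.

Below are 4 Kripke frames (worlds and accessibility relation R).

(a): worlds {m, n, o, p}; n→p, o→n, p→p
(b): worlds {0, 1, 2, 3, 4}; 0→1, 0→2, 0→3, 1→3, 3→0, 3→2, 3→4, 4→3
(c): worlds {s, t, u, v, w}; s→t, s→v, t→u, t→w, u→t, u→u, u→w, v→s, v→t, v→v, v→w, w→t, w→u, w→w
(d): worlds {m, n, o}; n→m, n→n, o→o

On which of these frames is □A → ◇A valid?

This is the axiom for seriality; its first-order frame correspondent is ∀x ∃y Rxy.
(a): fails — world m has no successor.
(b): fails — world 2 has no successor.
(c): condition met.
(d): fails — world m has no successor.

(c)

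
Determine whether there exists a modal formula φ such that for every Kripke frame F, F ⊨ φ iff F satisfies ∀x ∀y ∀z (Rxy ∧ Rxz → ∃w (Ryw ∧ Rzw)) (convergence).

Yes, by ◇□r → □◇r

Yes: it is convergence, defined by the .2 schema ◇□r → □◇r.
Suppose ◇□r→□◇r is valid. Take Rxy, Rxz and set V(r)={w : Ryw}. Then □r at y so ◇□r at x, so □◇r at x, so ◇r at z, giving w with Rzw and Ryw.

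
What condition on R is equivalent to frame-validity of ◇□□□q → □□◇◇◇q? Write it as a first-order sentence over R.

This is a Sahlqvist (Geach-type) schema ◇^1□^3q → □^2◇^3q.
Minimal-valuation argument: fix x; take any y with xR^1y and any z with xR^2z. Set V(q) to the set of worlds R-reachable from y in exactly 3 steps. Then □^3q holds at y, so the antecedent holds at x; validity forces ◇^3q at z, giving a w with zR^3w and yR^3w.
First-order correspondent: ∀x ∀y ∀z ((xRy ∧ xR²z) → ∃w (yR³w ∧ zR³w)).

∀x ∀y ∀z ((xRy ∧ xR²z) → ∃w (yR³w ∧ zR³w))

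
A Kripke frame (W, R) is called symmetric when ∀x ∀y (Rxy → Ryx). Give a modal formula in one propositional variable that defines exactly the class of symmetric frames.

The condition is symmetry. The B schema s → □◇s defines it.
Suppose s→□◇s is valid. Take Rxy and set V(s)={x}. Then s at x, so □◇s at x, so ◇s at y, so some z with Ryz has s; z=x, i.e. Ryx.

s → □◇s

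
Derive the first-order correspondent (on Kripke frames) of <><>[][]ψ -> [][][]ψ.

This is a Sahlqvist (Geach-type) schema ◇^2□^2ψ → □^3◇^0ψ.
Minimal-valuation argument: fix x; take any y with xR^2y and any z with xR^3z. Set V(ψ) to the set of worlds R-reachable from y in exactly 2 steps. Then □^2ψ holds at y, so the antecedent holds at x; validity forces ◇^0ψ at z, giving a w with zR^0w and yR^2w.
First-order correspondent: forall x forall y forall z ((x R^2 y & x R^3 z) -> exists w (y R^2 w & z = w)).

forall x forall y forall z ((x R^2 y & x R^3 z) -> exists w (y R^2 w & z = w))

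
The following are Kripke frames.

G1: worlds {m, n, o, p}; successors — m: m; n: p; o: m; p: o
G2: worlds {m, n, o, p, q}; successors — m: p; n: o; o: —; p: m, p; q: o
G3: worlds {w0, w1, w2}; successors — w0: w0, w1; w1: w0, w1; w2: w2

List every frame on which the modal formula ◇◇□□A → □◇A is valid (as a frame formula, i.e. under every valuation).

Frame correspondent (Sahlqvist): ∀x ∀y ∀z ((xR²y ∧ xRz) → ∃w (yR²w ∧ zRw)) — i.e. a generalized confluence (Geach) condition.
G1: fails — nR²o, nRp but no w with oR²w and pRw.
G2: ✓.
G3: ✓.
Valid on: G2, G3.

G2, G3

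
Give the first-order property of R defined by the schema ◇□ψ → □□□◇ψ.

This is a Sahlqvist (Geach-type) schema ◇^1□^1ψ → □^3◇^1ψ.
Minimal-valuation argument: fix x; take any y with xR^1y and any z with xR^3z. Set V(ψ) to the set of worlds R-reachable from y in exactly 1 step. Then □^1ψ holds at y, so the antecedent holds at x; validity forces ◇^1ψ at z, giving a w with zR^1w and yR^1w.
First-order correspondent: ∀x ∀y ∀z ((xRy ∧ xR³z) → ∃w (yRw ∧ zRw)).

∀x ∀y ∀z ((xRy ∧ xR³z) → ∃w (yRw ∧ zRw))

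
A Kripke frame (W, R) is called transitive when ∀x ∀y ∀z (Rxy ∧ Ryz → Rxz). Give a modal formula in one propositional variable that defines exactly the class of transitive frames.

This is transitivity; the standard corresponding axiom is 4: □s → □□s.

□s → □□s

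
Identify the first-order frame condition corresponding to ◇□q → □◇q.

This is the .2 axiom.
Its frame correspondent is convergence — ∀x ∀y ∀z (Rxy ∧ Rxz → ∃w (Ryw ∧ Rzw)).

Convergence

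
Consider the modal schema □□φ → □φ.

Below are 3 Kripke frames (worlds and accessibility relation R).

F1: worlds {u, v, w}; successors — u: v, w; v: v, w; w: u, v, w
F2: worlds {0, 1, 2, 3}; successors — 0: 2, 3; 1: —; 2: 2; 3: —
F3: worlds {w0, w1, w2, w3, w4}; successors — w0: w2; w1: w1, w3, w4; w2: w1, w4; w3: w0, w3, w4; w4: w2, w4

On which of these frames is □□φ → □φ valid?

F1

This is the axiom for density; its first-order frame correspondent is ∀x ∀y (Rxy → ∃z (Rxz ∧ Rzy)).
F1: ✓.
F2: fails — R03 but no z with R0z and Rz3.
F3: fails — Rw0w2 but no z with Rw0z and Rzw2.
Valid on: F1.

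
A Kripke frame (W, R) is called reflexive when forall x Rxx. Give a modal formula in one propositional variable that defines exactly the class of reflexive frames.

□r → r

This is reflexivity; the standard corresponding axiom is T: □r → r.
Suppose □r→r is valid. At any x set V(r)={w : Rxw}. Then □r holds at x, so r holds at x, i.e. Rxx.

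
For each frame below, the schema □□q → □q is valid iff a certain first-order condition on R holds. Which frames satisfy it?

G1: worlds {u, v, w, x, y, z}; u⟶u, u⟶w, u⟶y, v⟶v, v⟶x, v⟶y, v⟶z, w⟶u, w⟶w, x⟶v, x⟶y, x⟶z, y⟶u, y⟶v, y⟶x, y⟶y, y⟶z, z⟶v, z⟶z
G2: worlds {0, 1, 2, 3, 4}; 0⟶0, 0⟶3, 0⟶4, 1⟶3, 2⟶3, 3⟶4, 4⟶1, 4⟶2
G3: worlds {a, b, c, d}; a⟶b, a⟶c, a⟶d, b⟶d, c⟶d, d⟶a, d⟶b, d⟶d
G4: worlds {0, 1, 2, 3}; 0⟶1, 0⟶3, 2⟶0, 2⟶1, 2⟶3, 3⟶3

This is the axiom for density; its first-order frame correspondent is ∀x ∀y (Rxy → ∃z (Rxz ∧ Rzy)).
G1: condition met.
G2: fails — R34 but no z with R3z and Rz4.
G3: fails — Rac but no z with Raz and Rzc.
G4: fails — R01 but no z with R0z and Rz1.

G1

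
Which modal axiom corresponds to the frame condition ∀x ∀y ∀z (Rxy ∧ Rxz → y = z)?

◇r → □r

The condition is partial functionality. The CD schema ◇r → □r defines it.
Suppose ◇r→□r is valid. Take Rxy, Rxz and set V(r)={y}. Then ◇r at x, so □r at x, so r at z, i.e. z=y.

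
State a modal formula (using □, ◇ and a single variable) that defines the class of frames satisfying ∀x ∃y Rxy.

□s → ◇s

The condition is seriality. The D schema □s → ◇s defines it.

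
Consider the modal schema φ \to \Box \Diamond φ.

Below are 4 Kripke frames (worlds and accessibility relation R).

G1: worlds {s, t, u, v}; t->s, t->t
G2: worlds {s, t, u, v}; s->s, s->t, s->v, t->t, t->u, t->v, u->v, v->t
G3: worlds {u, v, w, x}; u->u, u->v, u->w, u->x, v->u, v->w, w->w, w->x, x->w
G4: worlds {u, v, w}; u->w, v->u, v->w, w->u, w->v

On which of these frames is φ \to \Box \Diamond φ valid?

none

The schema corresponds to symmetry: \forall x \forall y (Rxy \to Ryx).
G1: fails — Rts but not Rst.
G2: fails — Ruv but not Rvu.
G3: fails — Ruw but not Rwu.
G4: fails — Rvu but not Ruv.
Valid on no frame.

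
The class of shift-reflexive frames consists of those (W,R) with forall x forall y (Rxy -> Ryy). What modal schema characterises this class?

□(□r → r)

This is shift-reflexivity; the standard corresponding axiom is T□: □(□r → r).
Suppose □(□r→r) is valid. Take Rxy and set V(r)={w : Ryw}. Then at y, □r holds; since □(□r→r) at x, □r→r at y, so r at y, i.e. Ryy.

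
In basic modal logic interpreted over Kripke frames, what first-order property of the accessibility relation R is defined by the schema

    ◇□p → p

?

Replacing p by ¬p and contraposing gives the equivalent schema p → □◇p.
Suppose p→□◇p is valid. Take Rxy and set V(p)={x}. Then p at x, so □◇p at x, so ◇p at y, so some z with Ryz has p; z=x, i.e. Ryx.
Conversely, on a frame with symmetry the schema holds at every world under every valuation.
Frame condition: ∀x ∀y (Rxy → Ryx).

symmetry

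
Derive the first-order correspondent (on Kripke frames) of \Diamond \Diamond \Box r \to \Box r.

\forall x \forall y \forall z ((x R^2 y \wedge xRz) \to \exists w (yRw \wedge z = w))

This is a Sahlqvist (Geach-type) schema ◇^2□^1r → □^1◇^0r.
Minimal-valuation argument: fix x; take any y with xR^2y and any z with xR^1z. Set V(r) to the set of worlds R-reachable from y in exactly 1 step. Then □^1r holds at y, so the antecedent holds at x; validity forces ◇^0r at z, giving a w with zR^0w and yR^1w.
First-order correspondent: \forall x \forall y \forall z ((x R^2 y \wedge xRz) \to \exists w (yRw \wedge z = w)).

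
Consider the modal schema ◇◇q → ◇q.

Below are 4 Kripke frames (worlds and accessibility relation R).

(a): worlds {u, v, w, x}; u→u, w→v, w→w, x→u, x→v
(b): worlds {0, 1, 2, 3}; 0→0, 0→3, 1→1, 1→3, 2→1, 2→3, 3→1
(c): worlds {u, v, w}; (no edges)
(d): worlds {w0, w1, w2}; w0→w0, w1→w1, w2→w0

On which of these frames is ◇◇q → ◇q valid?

(a), (c), (d)

This is the axiom for transitivity; its first-order frame correspondent is ∀x ∀y ∀z (Rxy ∧ Ryz → Rxz).
(a): ✓.
(b): fails — R31 and R13 but not R33.
(c): ✓.
(d): ✓.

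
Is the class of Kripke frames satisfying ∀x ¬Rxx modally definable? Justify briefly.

Not definable by any modal formula

Modal frame validity is preserved under surjective bounded morphisms.
The 3-cycle (worlds a,b,c with a→b→c→a) is irreflexive, and the map sending every world to a single reflexive point • is a surjective bounded morphism (forth: every edge maps to (•,•); back: every world has a successor). So any modal formula valid on the 3-cycle is also valid on the reflexive point, which is not irreflexive.
Hence irreflexivity is not modally definable.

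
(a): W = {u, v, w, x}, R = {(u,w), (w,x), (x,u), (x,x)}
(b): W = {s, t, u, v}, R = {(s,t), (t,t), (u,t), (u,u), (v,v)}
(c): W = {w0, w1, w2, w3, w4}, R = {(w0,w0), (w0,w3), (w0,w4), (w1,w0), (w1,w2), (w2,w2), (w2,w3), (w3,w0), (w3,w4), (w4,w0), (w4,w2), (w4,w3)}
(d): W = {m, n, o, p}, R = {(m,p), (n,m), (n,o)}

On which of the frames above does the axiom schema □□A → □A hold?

This is the axiom for density; its first-order frame correspondent is ∀x ∀y (Rxy → ∃z (Rxz ∧ Rzy)).
(a): fails — Ruw but no z with Ruz and Rzw.
(b): holds.
(c): holds.
(d): fails — Rno but no z with Rnz and Rzo.

(b), (c)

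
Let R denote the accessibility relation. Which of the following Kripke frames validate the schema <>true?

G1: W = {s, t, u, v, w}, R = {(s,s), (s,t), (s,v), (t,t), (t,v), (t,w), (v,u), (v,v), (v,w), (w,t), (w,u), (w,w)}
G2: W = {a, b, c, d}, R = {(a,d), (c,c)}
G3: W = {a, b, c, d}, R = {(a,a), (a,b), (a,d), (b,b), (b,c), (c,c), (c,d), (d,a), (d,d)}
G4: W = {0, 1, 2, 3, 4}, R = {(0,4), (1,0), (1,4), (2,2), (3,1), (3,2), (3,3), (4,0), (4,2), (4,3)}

G3, G4

The schema corresponds to seriality: forall x exists y Rxy.
G1: fails — world u has no successor.
G2: fails — world b has no successor.
G3: holds.
G4: holds.
Valid on: G3, G4.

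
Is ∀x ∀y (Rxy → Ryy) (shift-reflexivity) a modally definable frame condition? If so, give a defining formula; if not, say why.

This is a Sahlqvist condition; the T□ axiom □(□p → p) defines it.

Yes — defined by □(□p → p)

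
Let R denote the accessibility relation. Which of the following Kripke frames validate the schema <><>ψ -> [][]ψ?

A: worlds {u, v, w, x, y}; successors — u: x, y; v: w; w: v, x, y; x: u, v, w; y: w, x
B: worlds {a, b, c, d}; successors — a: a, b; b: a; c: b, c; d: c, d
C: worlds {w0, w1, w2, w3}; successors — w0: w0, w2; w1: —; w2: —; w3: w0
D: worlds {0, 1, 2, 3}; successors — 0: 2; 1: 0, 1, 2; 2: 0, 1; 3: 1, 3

none

Frame correspondent (Sahlqvist): forall x forall y forall z ((x R^2 y & x R^2 z) -> exists w (y = w & z = w)) — i.e. a generalized confluence (Geach) condition.
A: fails — uR²u, uR²v but u ≠ v.
B: fails — aR²a, aR²b but a ≠ b.
C: fails — w0R²w0, w0R²w2 but w0 ≠ w2.
D: fails — 0R²0, 0R²1 but 0 ≠ 1.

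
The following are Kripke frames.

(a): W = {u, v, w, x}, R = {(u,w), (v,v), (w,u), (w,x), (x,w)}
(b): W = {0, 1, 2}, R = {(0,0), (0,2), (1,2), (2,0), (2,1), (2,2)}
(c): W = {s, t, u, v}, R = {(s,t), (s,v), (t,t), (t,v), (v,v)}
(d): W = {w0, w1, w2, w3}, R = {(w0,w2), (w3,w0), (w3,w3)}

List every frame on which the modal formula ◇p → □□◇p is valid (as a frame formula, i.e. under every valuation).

This is the axiom for a generalized confluence (Geach) condition; its first-order frame correspondent is ∀x ∀y ∀z ((xRy ∧ xR²z) → ∃w (y = w ∧ zRw)).
(a): satisfies the condition.
(b): fails — 0R0, 0R²1 but no w with 0=w and 1Rw.
(c): fails — sRt, sR²v but no w with t=w and vRw.
(d): fails — w3Rw0, w3R²w0 but no w with w0=w and w0Rw.

(a)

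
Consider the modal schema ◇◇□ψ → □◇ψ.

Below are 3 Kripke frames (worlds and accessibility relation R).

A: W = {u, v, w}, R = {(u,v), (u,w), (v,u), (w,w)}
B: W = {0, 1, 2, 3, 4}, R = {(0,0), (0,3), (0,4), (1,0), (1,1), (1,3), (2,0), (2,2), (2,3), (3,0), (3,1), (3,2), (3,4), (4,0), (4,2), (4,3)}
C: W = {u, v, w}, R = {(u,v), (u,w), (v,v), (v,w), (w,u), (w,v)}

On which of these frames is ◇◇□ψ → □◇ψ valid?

B, C

The schema corresponds to a generalized confluence (Geach) condition: ∀x ∀y ∀z ((xR²y ∧ xRz) → ∃w (yRw ∧ zRw)).
A: fails — uR²u, uRv but no t with uRt and vRt.
B: ✓.
C: ✓.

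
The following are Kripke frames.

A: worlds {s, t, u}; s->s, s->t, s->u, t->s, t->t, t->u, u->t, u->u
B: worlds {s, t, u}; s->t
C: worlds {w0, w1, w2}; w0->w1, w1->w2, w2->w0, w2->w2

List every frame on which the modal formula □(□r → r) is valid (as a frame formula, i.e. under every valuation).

A

Frame correspondent (Sahlqvist): ∀x ∀y (Rxy → Ryy) — i.e. shift-reflexivity.
A: holds.
B: fails — Rst but not Rtt.
C: fails — Rw0w1 but not Rw1w1.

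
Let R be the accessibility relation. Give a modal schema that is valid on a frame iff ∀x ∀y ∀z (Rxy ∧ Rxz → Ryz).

This is the Euclidean property; the standard corresponding axiom is 5: ◇r → □◇r.
Suppose ◇r→□◇r is valid. Take Rxy, Rxz and set V(r)={y}. Then ◇r at x, so □◇r at x, so ◇r at z, so some w with Rzw has r; w=y, i.e. Rzy. By symmetry of the argument, Ryz.

◇r → □◇r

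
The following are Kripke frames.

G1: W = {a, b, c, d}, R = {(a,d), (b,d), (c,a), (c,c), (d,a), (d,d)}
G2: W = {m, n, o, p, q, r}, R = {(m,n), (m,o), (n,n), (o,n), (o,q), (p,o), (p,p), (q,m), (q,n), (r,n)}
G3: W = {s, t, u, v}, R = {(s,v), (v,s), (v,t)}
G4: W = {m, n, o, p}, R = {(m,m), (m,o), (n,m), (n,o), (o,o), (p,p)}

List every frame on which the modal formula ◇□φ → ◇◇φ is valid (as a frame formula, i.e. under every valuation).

G1, G2, G4

Frame correspondent (Sahlqvist): ∀x ∀y (xRy → ∃w (yRw ∧ xR²w)) — i.e. a generalized confluence (Geach) condition.
G1: condition met.
G2: condition met.
G3: fails — vRt but no w with tRw and vR²w.
G4: condition met.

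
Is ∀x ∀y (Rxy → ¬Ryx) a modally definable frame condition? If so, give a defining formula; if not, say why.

Modal frame validity is preserved under surjective bounded morphisms.
The 5-cycle (worlds w0,w1,w2,w3,w4 with w0→w1→w2→w3→w4→w0) is asymmetric. Mapping every world to a single reflexive point • is a surjective bounded morphism, and the reflexive point is not asymmetric (R•• but asymmetry requires ¬R••).
So no modal formula (or set of formulas) defines exactly the asymmetric frames.

Not definable by any modal formula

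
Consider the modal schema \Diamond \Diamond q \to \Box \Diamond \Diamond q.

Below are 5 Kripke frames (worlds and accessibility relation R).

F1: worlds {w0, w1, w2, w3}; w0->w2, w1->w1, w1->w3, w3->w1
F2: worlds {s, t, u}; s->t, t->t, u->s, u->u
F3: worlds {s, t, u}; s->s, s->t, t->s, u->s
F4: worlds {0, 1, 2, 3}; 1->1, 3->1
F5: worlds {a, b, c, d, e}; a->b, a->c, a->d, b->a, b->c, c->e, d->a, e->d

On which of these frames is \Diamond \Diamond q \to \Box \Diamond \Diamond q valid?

Frame correspondent (Sahlqvist): \forall x \forall y \forall z ((x R^2 y \wedge xRz) \to \exists w (y = w \wedge z R^2 w)) — i.e. a generalized confluence (Geach) condition.
F1: satisfies the condition.
F2: fails — uR²s, uRs but no w with s=w and sR²w.
F3: satisfies the condition.
F4: satisfies the condition.
F5: fails — aR²a, aRb but no w with a=w and bR²w.

F1, F3, F4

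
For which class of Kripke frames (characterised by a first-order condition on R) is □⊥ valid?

This schema is the Ver axiom.
It corresponds to emptiness of R: ∀x ∀y ¬Rxy.

emptiness of R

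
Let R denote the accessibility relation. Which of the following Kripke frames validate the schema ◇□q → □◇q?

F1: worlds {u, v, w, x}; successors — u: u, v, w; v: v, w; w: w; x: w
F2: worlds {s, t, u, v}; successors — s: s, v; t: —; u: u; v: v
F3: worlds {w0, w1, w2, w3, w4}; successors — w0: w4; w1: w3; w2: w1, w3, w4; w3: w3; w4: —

F1, F2

Frame correspondent (Sahlqvist): ∀x ∀y ∀z (Rxy ∧ Rxz → ∃w (Ryw ∧ Rzw)) — i.e. convergence.
F1: satisfies the condition.
F2: satisfies the condition.
F3: fails — Rw0w4 and Rw0w4 but w4 and w4 have no common successor.
Valid on: F1, F2.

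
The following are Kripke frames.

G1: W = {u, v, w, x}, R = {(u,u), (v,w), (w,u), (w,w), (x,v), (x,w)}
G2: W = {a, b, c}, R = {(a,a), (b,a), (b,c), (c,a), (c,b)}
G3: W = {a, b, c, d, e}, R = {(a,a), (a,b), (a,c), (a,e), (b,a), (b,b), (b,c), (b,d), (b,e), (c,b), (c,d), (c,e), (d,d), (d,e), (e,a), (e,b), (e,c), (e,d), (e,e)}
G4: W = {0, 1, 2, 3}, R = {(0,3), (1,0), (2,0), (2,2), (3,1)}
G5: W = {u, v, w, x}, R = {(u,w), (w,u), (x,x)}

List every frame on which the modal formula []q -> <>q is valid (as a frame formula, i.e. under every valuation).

G1, G2, G3, G4

The schema corresponds to seriality: forall x exists y Rxy.
G1: satisfies the condition.
G2: satisfies the condition.
G3: satisfies the condition.
G4: satisfies the condition.
G5: fails — world v has no successor.
Valid on: G1, G2, G3, G4.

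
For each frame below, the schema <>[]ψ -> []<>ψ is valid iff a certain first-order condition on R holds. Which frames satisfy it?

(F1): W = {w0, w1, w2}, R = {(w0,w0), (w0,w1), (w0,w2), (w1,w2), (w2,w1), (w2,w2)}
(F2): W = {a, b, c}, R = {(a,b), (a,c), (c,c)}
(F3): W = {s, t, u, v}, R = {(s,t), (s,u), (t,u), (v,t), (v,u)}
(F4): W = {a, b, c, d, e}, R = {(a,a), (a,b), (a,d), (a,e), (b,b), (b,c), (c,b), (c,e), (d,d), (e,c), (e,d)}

The schema corresponds to convergence: forall x forall y forall z (Rxy & Rxz -> exists w (Ryw & Rzw)).
(F1): ✓.
(F2): fails — Rac and Rab but c and b have no common successor.
(F3): fails — Rsu and Rsu but u and u have no common successor.
(F4): fails — Rab and Rad but b and d have no common successor.
Valid on: (F1).

(F1)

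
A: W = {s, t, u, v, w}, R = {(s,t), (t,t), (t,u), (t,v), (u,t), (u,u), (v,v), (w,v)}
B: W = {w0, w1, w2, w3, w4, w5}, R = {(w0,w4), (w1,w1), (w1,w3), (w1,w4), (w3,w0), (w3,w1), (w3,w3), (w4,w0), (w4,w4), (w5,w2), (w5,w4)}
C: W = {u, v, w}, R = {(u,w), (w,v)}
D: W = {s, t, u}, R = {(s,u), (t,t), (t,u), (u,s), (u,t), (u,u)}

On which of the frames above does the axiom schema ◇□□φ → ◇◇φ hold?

A, D

The schema corresponds to a generalized confluence (Geach) condition: ∀x ∀y (xRy → ∃w (yR²w ∧ xR²w)).
A: condition met.
B: fails — w5Rw2 but no w with w2R²w and w5R²w.
C: fails — uRw but no t with wR²t and uR²t.
D: condition met.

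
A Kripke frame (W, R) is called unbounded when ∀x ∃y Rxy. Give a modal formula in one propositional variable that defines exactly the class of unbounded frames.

A defining formula is □r → ◇r (the D axiom).

□r → ◇r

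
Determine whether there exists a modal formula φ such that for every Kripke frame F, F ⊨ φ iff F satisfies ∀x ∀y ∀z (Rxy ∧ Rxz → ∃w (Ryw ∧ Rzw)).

Yes — defined by ◇□p → □◇p

Yes: it is convergence, defined by the .2 schema ◇□p → □◇p.
Suppose ◇□p→□◇p is valid. Take Rxy, Rxz and set V(p)={w : Ryw}. Then □p at y so ◇□p at x, so □◇p at x, so ◇p at z, giving w with Rzw and Ryw.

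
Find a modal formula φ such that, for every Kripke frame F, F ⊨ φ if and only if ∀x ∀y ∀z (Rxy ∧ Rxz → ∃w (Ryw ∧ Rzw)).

◇□q → □◇q

The condition is convergence. The .2 schema ◇□q → □◇q defines it.
Suppose ◇□q→□◇q is valid. Take Rxy, Rxz and set V(q)={w : Ryw}. Then □q at y so ◇□q at x, so □◇q at x, so ◇q at z, giving w with Rzw and Ryw.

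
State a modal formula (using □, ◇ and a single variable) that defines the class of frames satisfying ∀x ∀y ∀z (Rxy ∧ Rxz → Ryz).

The condition is the Euclidean property. The 5 schema ◇q → □◇q defines it.
Suppose ◇q→□◇q is valid. Take Rxy, Rxz and set V(q)={y}. Then ◇q at x, so □◇q at x, so ◇q at z, so some w with Rzw has q; w=y, i.e. Rzy. By symmetry of the argument, Ryz.

◇q → □◇q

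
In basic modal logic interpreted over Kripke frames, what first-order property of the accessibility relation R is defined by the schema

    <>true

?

◇⊤ holds at w iff w has a successor, so frame-validity of ◇⊤ is exactly seriality. Equivalently via □q → ◇q:
Suppose □q→◇q is valid. At any x set V(q)=W. Then □q at x, so ◇q at x, so x has a successor.

seriality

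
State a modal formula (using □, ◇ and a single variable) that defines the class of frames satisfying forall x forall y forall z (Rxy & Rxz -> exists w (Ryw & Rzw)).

The condition is convergence. The .2 schema ◇□p → □◇p defines it.
Suppose ◇□p→□◇p is valid. Take Rxy, Rxz and set V(p)={w : Ryw}. Then □p at y so ◇□p at x, so □◇p at x, so ◇p at z, giving w with Rzw and Ryw.

◇□p → □◇p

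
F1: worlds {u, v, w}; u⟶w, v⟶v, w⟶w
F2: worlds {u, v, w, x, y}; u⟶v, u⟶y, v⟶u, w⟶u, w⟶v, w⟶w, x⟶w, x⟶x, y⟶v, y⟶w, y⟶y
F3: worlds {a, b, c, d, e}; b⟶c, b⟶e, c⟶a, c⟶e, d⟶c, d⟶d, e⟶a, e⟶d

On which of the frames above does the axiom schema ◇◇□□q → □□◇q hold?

The schema corresponds to a generalized confluence (Geach) condition: ∀x ∀y ∀z ((xR²y ∧ xR²z) → ∃w (yR²w ∧ zRw)).
F1: holds.
F2: fails — uR²v, uR²v but no t with vR²t and vRt.
F3: fails — bR²a, bR²a but no w with aR²w and aRw.
Valid on: F1.

F1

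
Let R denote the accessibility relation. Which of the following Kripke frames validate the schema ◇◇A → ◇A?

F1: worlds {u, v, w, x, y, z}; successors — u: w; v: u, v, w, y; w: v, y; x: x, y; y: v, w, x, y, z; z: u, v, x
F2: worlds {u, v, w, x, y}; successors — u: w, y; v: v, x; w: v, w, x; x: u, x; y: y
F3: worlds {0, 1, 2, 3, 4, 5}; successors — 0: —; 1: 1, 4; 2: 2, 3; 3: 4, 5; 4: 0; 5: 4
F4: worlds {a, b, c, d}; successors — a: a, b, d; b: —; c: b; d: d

F4

Frame correspondent (Sahlqvist): ∀x ∀y ∀z (Rxy ∧ Ryz → Rxz) — i.e. transitivity.
F1: fails — Ruw and Rwy but not Ruy.
F2: fails — Ruw and Rwx but not Rux.
F3: fails — R34 and R40 but not R30.
F4: ✓.
Valid on: F4.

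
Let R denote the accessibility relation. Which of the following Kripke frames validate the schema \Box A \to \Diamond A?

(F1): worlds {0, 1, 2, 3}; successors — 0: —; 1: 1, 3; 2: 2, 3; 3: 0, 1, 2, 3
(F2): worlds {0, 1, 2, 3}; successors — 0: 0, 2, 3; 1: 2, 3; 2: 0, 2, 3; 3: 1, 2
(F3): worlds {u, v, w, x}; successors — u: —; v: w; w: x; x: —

The schema corresponds to seriality: \forall x \exists y Rxy.
(F1): fails — world 0 has no successor.
(F2): satisfies the condition.
(F3): fails — world u has no successor.
Valid on: (F2).

(F2)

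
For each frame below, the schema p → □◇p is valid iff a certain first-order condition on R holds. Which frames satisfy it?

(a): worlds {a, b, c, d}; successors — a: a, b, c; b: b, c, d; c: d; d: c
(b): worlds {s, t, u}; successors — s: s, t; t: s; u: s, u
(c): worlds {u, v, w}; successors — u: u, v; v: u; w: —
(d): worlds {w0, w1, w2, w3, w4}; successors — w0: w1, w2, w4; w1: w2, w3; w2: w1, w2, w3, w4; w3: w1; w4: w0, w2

Frame correspondent (Sahlqvist): ∀x ∀y (Rxy → Ryx) — i.e. symmetry.
(a): fails — Rbc but not Rcb.
(b): fails — Rus but not Rsu.
(c): holds.
(d): fails — Rw0w1 but not Rw1w0.
Valid on: (c).

(c)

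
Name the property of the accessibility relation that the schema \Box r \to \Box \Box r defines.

Transitivity

This schema is the 4 axiom.
Its frame correspondent is transitivity — \forall x \forall y \forall z (Rxy \wedge Ryz \to Rxz).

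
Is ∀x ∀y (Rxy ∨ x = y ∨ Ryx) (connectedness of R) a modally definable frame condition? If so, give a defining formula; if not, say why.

Any modally definable frame class is closed under disjoint unions.
Take 2 disjoint single-world reflexive frames: each is trivially connected, but their disjoint union has 2 worlds with no edge between distinct components, so it is not connected.
Hence connectedness of R is not modally definable.

Not modally definable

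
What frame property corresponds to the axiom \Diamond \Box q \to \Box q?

the Euclidean property

This is a form of the 5 axiom.
Its frame correspondent is the Euclidean property — \forall x \forall y \forall z (Rxy \wedge Rxz \to Ryz).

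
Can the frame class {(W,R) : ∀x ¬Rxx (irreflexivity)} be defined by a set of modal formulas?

Not modally definable

Any modally definable frame class is closed under surjective bounded morphisms.
The 4-cycle (worlds w0,w1,w2,w3 with w0→w1→w2→w3→w0) is irreflexive, and the map sending every world to a single reflexive point • is a surjective bounded morphism (forth: every edge maps to (•,•); back: every world has a successor). So any modal formula valid on the 4-cycle is also valid on the reflexive point, which is not irreflexive.
Hence irreflexivity is not modally definable.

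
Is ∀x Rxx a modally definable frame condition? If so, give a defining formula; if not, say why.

Definable; □q → q defines it

Yes: it is reflexivity, defined by the T schema □q → q.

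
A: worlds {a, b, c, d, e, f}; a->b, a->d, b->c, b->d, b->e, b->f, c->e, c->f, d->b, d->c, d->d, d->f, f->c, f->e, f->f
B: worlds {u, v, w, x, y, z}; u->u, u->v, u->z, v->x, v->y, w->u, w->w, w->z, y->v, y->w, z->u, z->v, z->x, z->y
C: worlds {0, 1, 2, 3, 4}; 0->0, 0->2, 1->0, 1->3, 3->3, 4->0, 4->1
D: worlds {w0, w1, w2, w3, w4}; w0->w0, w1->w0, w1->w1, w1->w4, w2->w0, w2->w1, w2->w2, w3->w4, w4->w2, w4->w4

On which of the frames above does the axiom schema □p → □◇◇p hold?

D

Frame correspondent (Sahlqvist): ∀x ∀z (xRz → ∃w (xRw ∧ zR²w)) — i.e. a generalized confluence (Geach) condition.
A: fails — bRe but no w with bRw and eR²w.
B: fails — vRx but no t with vRt and xR²t.
C: fails — 0R2 but no w with 0Rw and 2R²w.
D: holds.
Valid on: D.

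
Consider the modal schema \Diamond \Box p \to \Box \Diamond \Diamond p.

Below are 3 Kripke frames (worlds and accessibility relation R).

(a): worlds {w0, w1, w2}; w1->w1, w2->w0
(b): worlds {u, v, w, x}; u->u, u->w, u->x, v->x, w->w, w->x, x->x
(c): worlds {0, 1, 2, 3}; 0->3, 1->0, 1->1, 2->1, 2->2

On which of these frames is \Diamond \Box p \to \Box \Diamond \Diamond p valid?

(b)

The schema corresponds to a generalized confluence (Geach) condition: \forall x \forall y \forall z ((xRy \wedge xRz) \to \exists w (yRw \wedge z R^2 w)).
(a): fails — w2Rw0, w2Rw0 but no w with w0Rw and w0R²w.
(b): condition met.
(c): fails — 0R3, 0R3 but no w with 3Rw and 3R²w.
Valid on: (b).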